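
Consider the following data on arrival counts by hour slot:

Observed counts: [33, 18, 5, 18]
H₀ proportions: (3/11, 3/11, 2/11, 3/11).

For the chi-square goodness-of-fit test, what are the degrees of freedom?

df = k − 1 = 4 − 1 = 3

degrees of freedom = 3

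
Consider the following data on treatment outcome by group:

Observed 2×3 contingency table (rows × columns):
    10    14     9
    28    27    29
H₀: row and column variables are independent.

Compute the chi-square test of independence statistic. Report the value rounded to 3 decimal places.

test statistic = 1.165

Row totals [33, 84], col totals [38, 41, 38], n=117
χ² = (10−10.72)²/10.72 + (14−11.56)²/11.56 + (9−10.72)²/10.72 + (28−27.28)²/27.28 + (27−29.44)²/29.44 + (29−27.28)²/27.28 = 1.1652
df = 2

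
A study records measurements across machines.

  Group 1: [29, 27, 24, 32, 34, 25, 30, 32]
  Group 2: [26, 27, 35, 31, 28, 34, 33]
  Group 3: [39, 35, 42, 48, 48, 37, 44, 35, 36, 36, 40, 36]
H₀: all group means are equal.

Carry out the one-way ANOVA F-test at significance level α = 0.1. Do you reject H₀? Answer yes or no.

Group means [29.12, 30.57, 39.67], grand mean 34.185
SSB = Σnᵢ(x̄ᵢ−x̄)² = 656.818; SSW = ΣΣ(x−x̄ᵢ)² = 421.256
MSB = 656.818/2 = 328.4091; MSW = 421.256/24 = 17.5523
F = MSB/MSW = 18.7103
df = (2, 24)
p-value (upper-tail) = 0.00001
At α=0.1: p < α → reject H₀

reject H₀: yes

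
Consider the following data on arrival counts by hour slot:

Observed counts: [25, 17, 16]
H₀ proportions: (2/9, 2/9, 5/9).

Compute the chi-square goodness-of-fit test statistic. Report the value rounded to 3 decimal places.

n = 58; E_i = n·p_i = [12.89, 12.89, 32.22]
χ² = (25−12.89)²/12.89 + (17−12.89)²/12.89 + (16−32.22)²/32.22 = 20.8586
df = 2

test statistic = 20.859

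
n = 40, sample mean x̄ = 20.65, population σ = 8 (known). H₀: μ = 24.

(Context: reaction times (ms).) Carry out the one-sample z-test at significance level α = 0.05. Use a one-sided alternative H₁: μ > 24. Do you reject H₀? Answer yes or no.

reject H₀: no

SE = σ/√n = 8/√40 = 1.2649
z = (x̄−μ₀)/SE = (20.65−24)/1.2649 = -2.6484
p-value (one-sided, H₁ greater) = 0.99596
At α=0.05: p ≥ α → fail to reject H₀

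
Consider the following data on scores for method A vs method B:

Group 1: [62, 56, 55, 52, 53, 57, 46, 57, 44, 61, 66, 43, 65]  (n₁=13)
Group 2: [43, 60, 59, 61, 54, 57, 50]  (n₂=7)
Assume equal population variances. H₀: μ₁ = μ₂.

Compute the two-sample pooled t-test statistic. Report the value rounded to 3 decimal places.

x̄₁=55.154, s₁=7.493, n₁=13
x̄₂=54.857, s₂=6.466, n₂=7
s_p² = [12·7.493² + 6·6.466²]/18 = 51.3639
SE = √(s_p²·(1/13+1/7)) = 3.3599
t = (55.154−54.857)/3.3599 = 0.0883
df = 18

test statistic = 0.088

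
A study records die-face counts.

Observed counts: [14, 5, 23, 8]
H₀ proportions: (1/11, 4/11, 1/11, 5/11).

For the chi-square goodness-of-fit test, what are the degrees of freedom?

df = k − 1 = 4 − 1 = 3

degrees of freedom = 3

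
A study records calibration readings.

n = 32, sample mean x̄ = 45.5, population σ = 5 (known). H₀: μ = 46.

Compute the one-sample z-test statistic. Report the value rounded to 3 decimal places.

SE = σ/√n = 5/√32 = 0.8839
z = (x̄−μ₀)/SE = (45.5−46)/0.8839 = -0.5657

test statistic = -0.566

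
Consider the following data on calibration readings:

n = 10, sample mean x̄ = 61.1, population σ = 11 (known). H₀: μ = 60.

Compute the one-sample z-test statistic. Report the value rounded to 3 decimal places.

test statistic = 0.316

SE = σ/√n = 11/√10 = 3.4785
z = (x̄−μ₀)/SE = (61.1−60)/3.4785 = 0.3162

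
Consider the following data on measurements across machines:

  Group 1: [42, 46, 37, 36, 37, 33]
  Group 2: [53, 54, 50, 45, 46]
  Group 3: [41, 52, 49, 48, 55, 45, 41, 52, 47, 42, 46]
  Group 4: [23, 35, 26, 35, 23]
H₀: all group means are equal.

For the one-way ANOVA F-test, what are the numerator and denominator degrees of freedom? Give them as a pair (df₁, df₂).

degrees of freedom = [3, 23]

k = 4 groups, N = 27 total
df = (k−1, N−k) = (4−1, 27−4) = (3, 23)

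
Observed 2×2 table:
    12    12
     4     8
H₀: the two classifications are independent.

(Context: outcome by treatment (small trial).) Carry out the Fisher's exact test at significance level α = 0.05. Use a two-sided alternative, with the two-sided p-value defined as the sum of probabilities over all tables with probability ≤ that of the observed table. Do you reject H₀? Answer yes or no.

reject H₀: no

Margins: r₁=24, r₂=12, c₁=16, c₂=20, n=36
p_obs = C(24,12)·C(12,4)/C(36,16); sum pmf over tables with pmf ≤ p_obs
p-value (two-sided) = 0.48150
At α=0.05: p ≥ α → fail to reject H₀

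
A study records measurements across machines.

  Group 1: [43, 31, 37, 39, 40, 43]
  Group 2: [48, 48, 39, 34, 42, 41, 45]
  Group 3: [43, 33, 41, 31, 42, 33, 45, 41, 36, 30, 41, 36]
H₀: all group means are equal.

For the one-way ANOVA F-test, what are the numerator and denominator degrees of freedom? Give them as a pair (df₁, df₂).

degrees of freedom = [2, 22]

k = 3 groups, N = 25 total
df = (k−1, N−k) = (3−1, 25−3) = (2, 22)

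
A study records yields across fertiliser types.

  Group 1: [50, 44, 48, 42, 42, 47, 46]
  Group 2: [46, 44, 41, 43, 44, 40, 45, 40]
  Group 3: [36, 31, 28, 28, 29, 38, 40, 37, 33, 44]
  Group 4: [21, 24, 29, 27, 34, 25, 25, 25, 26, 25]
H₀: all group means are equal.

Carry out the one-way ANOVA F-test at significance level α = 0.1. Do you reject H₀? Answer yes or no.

reject H₀: yes

Group means [45.57, 42.88, 34.40, 26.10], grand mean 36.200
SSB = Σnᵢ(x̄ᵢ−x̄)² = 2023.711; SSW = ΣΣ(x−x̄ᵢ)² = 469.889
MSB = 2023.711/3 = 674.5702; MSW = 469.889/31 = 15.1577
F = MSB/MSW = 44.5034
df = (3, 31)
p-value (upper-tail) = 0.00000
At α=0.1: p < α → reject H₀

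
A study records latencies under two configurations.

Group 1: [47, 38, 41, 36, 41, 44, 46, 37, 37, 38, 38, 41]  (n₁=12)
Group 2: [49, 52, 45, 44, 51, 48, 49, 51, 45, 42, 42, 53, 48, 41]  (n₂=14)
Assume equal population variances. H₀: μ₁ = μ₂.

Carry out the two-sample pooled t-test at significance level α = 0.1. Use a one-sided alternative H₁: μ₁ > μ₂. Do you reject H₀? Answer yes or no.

reject H₀: no

x̄₁=40.333, s₁=3.676, n₁=12
x̄₂=47.143, s₂=3.978, n₂=14
s_p² = [11·3.676² + 13·3.978²]/24 = 14.7659
SE = √(s_p²·(1/12+1/14)) = 1.5117
t = (40.333−47.143)/1.5117 = -4.5046
df = 24
p-value (one-sided, H₁ greater) = 0.99993
At α=0.1: p ≥ α → fail to reject H₀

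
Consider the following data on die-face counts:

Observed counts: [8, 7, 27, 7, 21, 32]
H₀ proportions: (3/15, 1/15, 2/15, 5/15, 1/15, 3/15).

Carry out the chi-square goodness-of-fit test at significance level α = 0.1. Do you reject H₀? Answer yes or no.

reject H₀: yes

n = 102; E_i = n·p_i = [20.40, 6.80, 13.60, 34.00, 6.80, 20.40]
χ² = (8−20.40)²/20.40 + (7−6.80)²/6.80 + (27−13.60)²/13.60 + (7−34.00)²/34.00 + (21−6.80)²/6.80 + (32−20.40)²/20.40 = 78.4363
df = 5
p-value (upper-tail) = 0.00000
At α=0.1: p < α → reject H₀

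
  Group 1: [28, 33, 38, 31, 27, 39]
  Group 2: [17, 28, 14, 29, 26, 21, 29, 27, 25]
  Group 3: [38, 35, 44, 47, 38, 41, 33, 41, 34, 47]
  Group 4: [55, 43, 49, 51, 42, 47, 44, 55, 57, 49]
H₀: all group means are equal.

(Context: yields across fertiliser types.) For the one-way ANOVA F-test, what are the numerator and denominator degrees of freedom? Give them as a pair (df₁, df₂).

k = 4 groups, N = 35 total
df = (k−1, N−k) = (4−1, 35−4) = (3, 31)

degrees of freedom = [3, 31]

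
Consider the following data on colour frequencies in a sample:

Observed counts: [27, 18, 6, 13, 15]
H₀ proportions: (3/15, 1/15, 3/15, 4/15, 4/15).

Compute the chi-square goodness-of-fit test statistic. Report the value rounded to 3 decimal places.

n = 79; E_i = n·p_i = [15.80, 5.27, 15.80, 21.07, 21.07]
χ² = (27−15.80)²/15.80 + (18−5.27)²/5.27 + (6−15.80)²/15.80 + (13−21.07)²/21.07 + (15−21.07)²/21.07 = 49.6392
df = 4

test statistic = 49.639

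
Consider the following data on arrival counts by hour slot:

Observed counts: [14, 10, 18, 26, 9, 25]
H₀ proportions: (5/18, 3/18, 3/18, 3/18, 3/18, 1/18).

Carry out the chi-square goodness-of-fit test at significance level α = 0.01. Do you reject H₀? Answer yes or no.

reject H₀: yes

n = 102; E_i = n·p_i = [28.33, 17.00, 17.00, 17.00, 17.00, 5.67]
χ² = (14−28.33)²/28.33 + (10−17.00)²/17.00 + (18−17.00)²/17.00 + (26−17.00)²/17.00 + (9−17.00)²/17.00 + (25−5.67)²/5.67 = 84.6824
df = 5
p-value (upper-tail) = 0.00000
At α=0.01: p < α → reject H₀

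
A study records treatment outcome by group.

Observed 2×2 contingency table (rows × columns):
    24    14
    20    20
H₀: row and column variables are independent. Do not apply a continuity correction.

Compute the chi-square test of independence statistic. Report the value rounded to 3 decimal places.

test statistic = 1.372

Row totals [38, 40], col totals [44, 34], n=78
χ² = (24−21.44)²/21.44 + (14−16.56)²/16.56 + (20−22.56)²/22.56 + (20−17.44)²/17.44 = 1.3721
df = 1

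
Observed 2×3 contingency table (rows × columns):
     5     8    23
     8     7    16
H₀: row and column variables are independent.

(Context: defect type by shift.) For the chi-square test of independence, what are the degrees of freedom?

degrees of freedom = 2

df = (r−1)(c−1) = (2−1)·(3−1) = 2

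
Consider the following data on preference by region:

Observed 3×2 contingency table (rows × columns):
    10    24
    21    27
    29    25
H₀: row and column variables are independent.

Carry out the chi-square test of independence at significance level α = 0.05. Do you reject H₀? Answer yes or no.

reject H₀: no

Row totals [34, 48, 54], col totals [60, 76], n=136
χ² = (10−15.00)²/15.00 + (24−19.00)²/19.00 + (21−21.18)²/21.18 + (27−26.82)²/26.82 + (29−23.82)²/23.82 + (25−30.18)²/30.18 = 4.9978
df = 2
p-value (upper-tail) = 0.08217
At α=0.05: p ≥ α → fail to reject H₀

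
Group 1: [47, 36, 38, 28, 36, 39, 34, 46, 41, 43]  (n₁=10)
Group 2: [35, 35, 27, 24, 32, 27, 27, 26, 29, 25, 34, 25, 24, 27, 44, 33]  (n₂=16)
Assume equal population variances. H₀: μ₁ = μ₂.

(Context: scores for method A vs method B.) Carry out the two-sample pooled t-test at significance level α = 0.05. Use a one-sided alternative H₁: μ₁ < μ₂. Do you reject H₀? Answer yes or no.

reject H₀: no

x̄₁=38.800, s₁=5.750, n₁=10
x̄₂=29.625, s₂=5.464, n₂=16
s_p² = [9·5.750² + 15·5.464²]/24 = 31.0563
SE = √(s_p²·(1/10+1/16)) = 2.2465
t = (38.800−29.625)/2.2465 = 4.0842
df = 24
p-value (one-sided, H₁ less) = 0.99979
At α=0.05: p ≥ α → fail to reject H₀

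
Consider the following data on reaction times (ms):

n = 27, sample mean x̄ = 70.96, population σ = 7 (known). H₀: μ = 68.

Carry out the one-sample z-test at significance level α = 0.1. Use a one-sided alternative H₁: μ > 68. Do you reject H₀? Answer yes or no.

SE = σ/√n = 7/√27 = 1.3472
z = (x̄−μ₀)/SE = (70.96−68)/1.3472 = 2.1972
p-value (one-sided, H₁ greater) = 0.01400
At α=0.1: p < α → reject H₀

reject H₀: yes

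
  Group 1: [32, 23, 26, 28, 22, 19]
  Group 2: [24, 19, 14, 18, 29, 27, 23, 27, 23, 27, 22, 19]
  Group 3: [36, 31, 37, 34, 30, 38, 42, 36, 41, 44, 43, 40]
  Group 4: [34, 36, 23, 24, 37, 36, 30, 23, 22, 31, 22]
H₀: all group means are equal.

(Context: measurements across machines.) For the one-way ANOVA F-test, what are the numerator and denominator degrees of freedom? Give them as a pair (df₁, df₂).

k = 4 groups, N = 41 total
df = (k−1, N−k) = (4−1, 41−4) = (3, 37)

degrees of freedom = [3, 37]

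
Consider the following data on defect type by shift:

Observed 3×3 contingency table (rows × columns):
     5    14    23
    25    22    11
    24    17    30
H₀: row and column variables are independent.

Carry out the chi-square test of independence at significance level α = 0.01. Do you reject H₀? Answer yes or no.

Row totals [42, 58, 71], col totals [54, 53, 64], n=171
χ² = (5−13.26)²/13.26 + (14−13.02)²/13.02 + (23−15.72)²/15.72 + (25−18.32)²/18.32 + (22−17.98)²/17.98 + (11−21.71)²/21.71 + (24−22.42)²/22.42 + (17−22.01)²/22.01 + (30−26.57)²/26.57 = 18.9078
df = 4
p-value (upper-tail) = 0.00082
At α=0.01: p < α → reject H₀

reject H₀: yes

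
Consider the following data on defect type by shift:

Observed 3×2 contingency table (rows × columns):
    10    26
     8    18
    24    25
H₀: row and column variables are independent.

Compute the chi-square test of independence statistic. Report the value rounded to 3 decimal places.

Row totals [36, 26, 49], col totals [42, 69], n=111
χ² = (10−13.62)²/13.62 + (26−22.38)²/22.38 + (8−9.84)²/9.84 + (18−16.16)²/16.16 + (24−18.54)²/18.54 + (25−30.46)²/30.46 = 4.6874
df = 2

test statistic = 4.687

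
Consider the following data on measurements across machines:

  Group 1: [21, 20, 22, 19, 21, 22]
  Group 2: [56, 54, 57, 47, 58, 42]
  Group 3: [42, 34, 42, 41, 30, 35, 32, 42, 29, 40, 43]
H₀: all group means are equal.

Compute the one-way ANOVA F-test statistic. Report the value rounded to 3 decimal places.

Group means [20.83, 52.33, 37.27], grand mean 36.913
SSB = Σnᵢ(x̄ᵢ−x̄)² = 2979.478; SSW = ΣΣ(x−x̄ᵢ)² = 498.348
MSB = 2979.478/2 = 1489.7388; MSW = 498.348/20 = 24.9174
F = MSB/MSW = 59.7870
df = (2, 20)

test statistic = 59.787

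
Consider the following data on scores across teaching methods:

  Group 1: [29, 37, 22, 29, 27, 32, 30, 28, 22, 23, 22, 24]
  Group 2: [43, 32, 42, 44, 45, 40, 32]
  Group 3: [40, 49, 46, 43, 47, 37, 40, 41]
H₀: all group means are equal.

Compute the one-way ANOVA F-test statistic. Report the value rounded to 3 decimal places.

test statistic = 31.009

Group means [27.08, 39.71, 42.88], grand mean 35.037
SSB = Σnᵢ(x̄ᵢ−x̄)² = 1403.743; SSW = ΣΣ(x−x̄ᵢ)² = 543.220
MSB = 1403.743/2 = 701.8714; MSW = 543.220/24 = 22.6342
F = MSB/MSW = 31.0094
df = (2, 24)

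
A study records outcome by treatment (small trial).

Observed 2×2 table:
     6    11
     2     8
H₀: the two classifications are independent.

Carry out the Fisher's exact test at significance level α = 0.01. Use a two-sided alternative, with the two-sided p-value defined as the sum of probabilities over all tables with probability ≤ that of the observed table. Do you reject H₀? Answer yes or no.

Margins: r₁=17, r₂=10, c₁=8, c₂=19, n=27
p_obs = C(17,6)·C(10,2)/C(27,8); sum pmf over tables with pmf ≤ p_obs
p-value (two-sided) = 0.66552
At α=0.01: p ≥ α → fail to reject H₀

reject H₀: no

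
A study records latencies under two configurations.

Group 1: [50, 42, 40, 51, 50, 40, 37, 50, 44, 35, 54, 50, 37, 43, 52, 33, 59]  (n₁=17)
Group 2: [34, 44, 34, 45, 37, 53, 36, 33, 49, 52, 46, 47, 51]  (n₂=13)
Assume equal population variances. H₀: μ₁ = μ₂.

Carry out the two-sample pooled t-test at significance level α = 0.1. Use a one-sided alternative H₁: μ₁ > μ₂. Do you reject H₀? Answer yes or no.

reject H₀: no

x̄₁=45.118, s₁=7.491, n₁=17
x̄₂=43.154, s₂=7.403, n₂=13
s_p² = [16·7.491² + 12·7.403²]/28 = 55.5520
SE = √(s_p²·(1/17+1/13)) = 2.7461
t = (45.118−43.154)/2.7461 = 0.7151
df = 28
p-value (one-sided, H₁ greater) = 0.24023
At α=0.1: p ≥ α → fail to reject H₀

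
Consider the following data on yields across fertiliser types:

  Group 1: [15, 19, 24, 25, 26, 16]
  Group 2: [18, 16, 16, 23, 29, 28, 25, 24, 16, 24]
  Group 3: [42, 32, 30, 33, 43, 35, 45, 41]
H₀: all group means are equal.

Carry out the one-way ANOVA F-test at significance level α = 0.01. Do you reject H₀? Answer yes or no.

reject H₀: yes

Group means [20.83, 21.90, 37.62], grand mean 26.875
SSB = Σnᵢ(x̄ᵢ−x̄)² = 1391.017; SSW = ΣΣ(x−x̄ᵢ)² = 573.608
MSB = 1391.017/2 = 695.5083; MSW = 573.608/21 = 27.3147
F = MSB/MSW = 25.4628
df = (2, 21)
p-value (upper-tail) = 0.00000
At α=0.01: p < α → reject H₀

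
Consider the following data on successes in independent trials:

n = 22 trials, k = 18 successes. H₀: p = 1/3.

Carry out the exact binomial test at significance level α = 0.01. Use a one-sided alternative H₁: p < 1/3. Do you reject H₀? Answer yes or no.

reject H₀: no

Exact binomial: n=22, k=18, p₀=1/3=0.3333
P(X≤18) from Σ C(n,i)·p₀^i·(1−p₀)^(n−i)
p-value (one-sided, H₁ less) = 1.00000
At α=0.01: p ≥ α → fail to reject H₀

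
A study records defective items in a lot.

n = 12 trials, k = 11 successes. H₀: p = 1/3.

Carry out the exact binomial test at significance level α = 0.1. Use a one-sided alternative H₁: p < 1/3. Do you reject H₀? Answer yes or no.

Exact binomial: n=12, k=11, p₀=1/3=0.3333
P(X≤11) from Σ C(n,i)·p₀^i·(1−p₀)^(n−i)
p-value (one-sided, H₁ less) = 1.00000
At α=0.1: p ≥ α → fail to reject H₀

reject H₀: no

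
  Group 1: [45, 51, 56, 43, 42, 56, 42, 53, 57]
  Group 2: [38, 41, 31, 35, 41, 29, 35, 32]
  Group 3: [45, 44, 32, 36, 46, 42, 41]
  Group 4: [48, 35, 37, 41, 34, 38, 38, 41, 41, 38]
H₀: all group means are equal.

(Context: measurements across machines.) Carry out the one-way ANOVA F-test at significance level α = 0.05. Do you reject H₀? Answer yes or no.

Group means [49.44, 35.25, 40.86, 39.10], grand mean 41.294
SSB = Σnᵢ(x̄ᵢ−x̄)² = 939.579; SSW = ΣΣ(x−x̄ᵢ)² = 769.479
MSB = 939.579/3 = 313.1932; MSW = 769.479/30 = 25.6493
F = MSB/MSW = 12.2106
df = (3, 30)
p-value (upper-tail) = 0.00002
At α=0.05: p < α → reject H₀

reject H₀: yes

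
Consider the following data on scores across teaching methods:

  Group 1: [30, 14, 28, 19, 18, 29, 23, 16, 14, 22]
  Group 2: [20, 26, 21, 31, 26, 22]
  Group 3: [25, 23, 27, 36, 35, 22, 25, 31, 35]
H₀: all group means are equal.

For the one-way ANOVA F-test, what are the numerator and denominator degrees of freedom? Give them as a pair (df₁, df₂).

k = 3 groups, N = 25 total
df = (k−1, N−k) = (3−1, 25−3) = (2, 22)

degrees of freedom = [2, 22]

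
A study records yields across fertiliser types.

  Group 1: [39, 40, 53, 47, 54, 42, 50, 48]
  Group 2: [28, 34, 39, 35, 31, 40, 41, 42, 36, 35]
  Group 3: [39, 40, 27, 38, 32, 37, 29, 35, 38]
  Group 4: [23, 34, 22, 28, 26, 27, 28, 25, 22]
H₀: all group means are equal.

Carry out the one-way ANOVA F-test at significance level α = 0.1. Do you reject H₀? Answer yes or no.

Group means [46.62, 36.10, 35.00, 26.11], grand mean 35.667
SSB = Σnᵢ(x̄ᵢ−x̄)² = 1788.336; SSW = ΣΣ(x−x̄ᵢ)² = 699.664
MSB = 1788.336/3 = 596.1120; MSW = 699.664/32 = 21.8645
F = MSB/MSW = 27.2639
df = (3, 32)
p-value (upper-tail) = 0.00000
At α=0.1: p < α → reject H₀

reject H₀: yes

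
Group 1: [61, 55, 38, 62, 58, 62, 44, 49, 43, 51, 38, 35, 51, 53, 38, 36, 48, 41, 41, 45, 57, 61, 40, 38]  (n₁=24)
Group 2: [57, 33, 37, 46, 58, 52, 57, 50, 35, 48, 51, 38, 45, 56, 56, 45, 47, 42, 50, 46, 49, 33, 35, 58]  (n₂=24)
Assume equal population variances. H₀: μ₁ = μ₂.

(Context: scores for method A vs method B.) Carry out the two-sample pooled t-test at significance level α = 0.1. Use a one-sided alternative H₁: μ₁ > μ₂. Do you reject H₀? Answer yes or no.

reject H₀: no

x̄₁=47.708, s₁=9.153, n₁=24
x̄₂=46.833, s₂=8.244, n₂=24
s_p² = [23·9.153² + 23·8.244²]/46 = 75.8759
SE = √(s_p²·(1/24+1/24)) = 2.5146
t = (47.708−46.833)/2.5146 = 0.3480
df = 46
p-value (one-sided, H₁ greater) = 0.36472
At α=0.1: p ≥ α → fail to reject H₀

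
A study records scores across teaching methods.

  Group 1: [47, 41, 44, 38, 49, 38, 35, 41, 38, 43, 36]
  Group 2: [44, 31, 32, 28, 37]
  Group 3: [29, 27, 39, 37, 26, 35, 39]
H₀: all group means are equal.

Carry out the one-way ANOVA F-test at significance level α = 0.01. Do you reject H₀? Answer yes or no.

reject H₀: no

Group means [40.91, 34.40, 33.14], grand mean 37.130
SSB = Σnᵢ(x̄ᵢ−x̄)² = 305.642; SSW = ΣΣ(x−x̄ᵢ)² = 550.966
MSB = 305.642/2 = 152.8212; MSW = 550.966/20 = 27.5483
F = MSB/MSW = 5.5474
df = (2, 20)
p-value (upper-tail) = 0.01212
At α=0.01: p ≥ α → fail to reject H₀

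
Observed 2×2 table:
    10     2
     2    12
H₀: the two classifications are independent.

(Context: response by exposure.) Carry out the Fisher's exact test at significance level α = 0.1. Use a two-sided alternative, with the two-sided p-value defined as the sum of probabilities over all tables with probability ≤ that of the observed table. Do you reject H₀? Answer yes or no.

Margins: r₁=12, r₂=14, c₁=12, c₂=14, n=26
p_obs = C(12,10)·C(14,2)/C(26,12); sum pmf over tables with pmf ≤ p_obs
p-value (two-sided) = 0.00110
At α=0.1: p < α → reject H₀

reject H₀: yes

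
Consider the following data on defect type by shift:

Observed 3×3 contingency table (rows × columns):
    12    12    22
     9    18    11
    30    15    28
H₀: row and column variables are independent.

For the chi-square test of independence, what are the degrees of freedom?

df = (r−1)(c−1) = (3−1)·(3−1) = 4

degrees of freedom = 4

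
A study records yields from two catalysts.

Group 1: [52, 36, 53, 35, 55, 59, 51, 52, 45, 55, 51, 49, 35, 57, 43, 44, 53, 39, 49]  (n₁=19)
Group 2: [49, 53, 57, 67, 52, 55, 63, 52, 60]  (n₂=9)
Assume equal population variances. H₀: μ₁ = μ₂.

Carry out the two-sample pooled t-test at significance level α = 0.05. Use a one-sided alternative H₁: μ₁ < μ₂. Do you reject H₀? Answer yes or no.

x̄₁=48.053, s₁=7.509, n₁=19
x̄₂=56.444, s₂=5.876, n₂=9
s_p² = [18·7.509² + 8·5.876²]/26 = 49.6604
SE = √(s_p²·(1/19+1/9)) = 2.8516
t = (48.053−56.444)/2.8516 = -2.9429
df = 26
p-value (one-sided, H₁ less) = 0.00338
At α=0.05: p < α → reject H₀

reject H₀: yes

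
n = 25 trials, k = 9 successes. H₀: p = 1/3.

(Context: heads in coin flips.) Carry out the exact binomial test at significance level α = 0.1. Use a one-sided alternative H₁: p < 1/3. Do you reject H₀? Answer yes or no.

Exact binomial: n=25, k=9, p₀=1/3=0.3333
P(X≤9) from Σ C(n,i)·p₀^i·(1−p₀)^(n−i)
p-value (one-sided, H₁ less) = 0.69560
At α=0.1: p ≥ α → fail to reject H₀

reject H₀: no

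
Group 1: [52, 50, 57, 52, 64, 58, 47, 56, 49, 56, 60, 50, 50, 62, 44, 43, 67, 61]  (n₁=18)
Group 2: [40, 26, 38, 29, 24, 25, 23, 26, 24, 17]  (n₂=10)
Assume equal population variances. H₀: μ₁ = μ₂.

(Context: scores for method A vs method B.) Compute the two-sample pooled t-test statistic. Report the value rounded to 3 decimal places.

x̄₁=54.333, s₁=6.860, n₁=18
x̄₂=27.200, s₂=6.941, n₂=10
s_p² = [17·6.860² + 9·6.941²]/26 = 47.4462
SE = √(s_p²·(1/18+1/10)) = 2.7167
t = (54.333−27.200)/2.7167 = 9.9876
df = 26

test statistic = 9.988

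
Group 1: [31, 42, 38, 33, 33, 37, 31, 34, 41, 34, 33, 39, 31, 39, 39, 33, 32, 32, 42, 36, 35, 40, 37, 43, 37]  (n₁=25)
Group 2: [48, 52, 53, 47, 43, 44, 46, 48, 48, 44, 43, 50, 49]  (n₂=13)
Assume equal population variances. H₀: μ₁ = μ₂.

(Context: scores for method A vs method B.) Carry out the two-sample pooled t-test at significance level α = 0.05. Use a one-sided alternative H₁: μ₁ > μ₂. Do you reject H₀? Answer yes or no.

reject H₀: no

x̄₁=36.080, s₁=3.807, n₁=25
x̄₂=47.308, s₂=3.250, n₂=13
s_p² = [24·3.807² + 12·3.250²]/36 = 13.1836
SE = √(s_p²·(1/25+1/13)) = 1.2416
t = (36.080−47.308)/1.2416 = -9.0432
df = 36
p-value (one-sided, H₁ greater) = 1.00000
At α=0.05: p ≥ α → fail to reject H₀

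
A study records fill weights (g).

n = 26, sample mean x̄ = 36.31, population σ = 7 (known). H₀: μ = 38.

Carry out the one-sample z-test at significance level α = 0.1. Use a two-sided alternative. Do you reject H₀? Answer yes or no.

reject H₀: no

SE = σ/√n = 7/√26 = 1.3728
z = (x̄−μ₀)/SE = (36.31−38)/1.3728 = -1.2310
p-value (two-sided) = 0.21830
At α=0.1: p ≥ α → fail to reject H₀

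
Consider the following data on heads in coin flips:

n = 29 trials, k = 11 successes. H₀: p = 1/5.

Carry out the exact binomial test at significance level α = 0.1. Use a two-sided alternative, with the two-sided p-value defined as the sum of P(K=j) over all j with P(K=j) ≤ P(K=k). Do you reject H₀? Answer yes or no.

Exact binomial: n=29, k=11, p₀=1/5=0.2000
P(X=j) = C(n,j)·p₀^j·(1−p₀)^(n−j); p = Σ P(X=j) over j with P(X=j) ≤ P(X=11)
p-value (two-sided) = 0.03247
At α=0.1: p < α → reject H₀

reject H₀: yes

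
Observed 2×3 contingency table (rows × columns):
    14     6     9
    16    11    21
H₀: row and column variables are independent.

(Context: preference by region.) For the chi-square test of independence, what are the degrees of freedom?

degrees of freedom = 2

df = (r−1)(c−1) = (2−1)·(3−1) = 2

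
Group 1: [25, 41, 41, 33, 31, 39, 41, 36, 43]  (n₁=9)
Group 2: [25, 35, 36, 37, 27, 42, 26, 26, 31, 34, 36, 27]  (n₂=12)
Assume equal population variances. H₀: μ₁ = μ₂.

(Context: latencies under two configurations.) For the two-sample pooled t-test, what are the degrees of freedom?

degrees of freedom = 19

df = n₁ + n₂ − 2 = 9 + 12 − 2 = 19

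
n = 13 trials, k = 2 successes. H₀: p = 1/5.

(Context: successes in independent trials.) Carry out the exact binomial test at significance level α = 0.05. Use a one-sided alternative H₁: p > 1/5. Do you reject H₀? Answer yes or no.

Exact binomial: n=13, k=2, p₀=1/5=0.2000
P(X≥2) from Σ C(n,i)·p₀^i·(1−p₀)^(n−i)
p-value (one-sided, H₁ greater) = 0.76635
At α=0.05: p ≥ α → fail to reject H₀

reject H₀: no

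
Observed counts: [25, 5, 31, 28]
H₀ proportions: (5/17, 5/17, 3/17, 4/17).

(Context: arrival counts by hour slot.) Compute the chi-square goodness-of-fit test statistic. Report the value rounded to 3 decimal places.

test statistic = 34.457

n = 89; E_i = n·p_i = [26.18, 26.18, 15.71, 20.94]
χ² = (25−26.18)²/26.18 + (5−26.18)²/26.18 + (31−15.71)²/15.71 + (28−20.94)²/20.94 = 34.4569
df = 3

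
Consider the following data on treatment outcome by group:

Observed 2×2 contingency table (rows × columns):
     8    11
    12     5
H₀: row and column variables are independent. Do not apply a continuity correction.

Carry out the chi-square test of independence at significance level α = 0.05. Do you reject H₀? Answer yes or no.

Row totals [19, 17], col totals [20, 16], n=36
χ² = (8−10.56)²/10.56 + (11−8.44)²/8.44 + (12−9.44)²/9.44 + (5−7.56)²/7.56 = 2.9480
df = 1
p-value (upper-tail) = 0.08598
At α=0.05: p ≥ α → fail to reject H₀

reject H₀: no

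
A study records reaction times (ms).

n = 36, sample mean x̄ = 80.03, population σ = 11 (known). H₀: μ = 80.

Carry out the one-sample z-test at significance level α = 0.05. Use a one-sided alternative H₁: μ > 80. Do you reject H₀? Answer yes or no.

SE = σ/√n = 11/√36 = 1.8333
z = (x̄−μ₀)/SE = (80.03−80)/1.8333 = 0.0164
p-value (one-sided, H₁ greater) = 0.49347
At α=0.05: p ≥ α → fail to reject H₀

reject H₀: no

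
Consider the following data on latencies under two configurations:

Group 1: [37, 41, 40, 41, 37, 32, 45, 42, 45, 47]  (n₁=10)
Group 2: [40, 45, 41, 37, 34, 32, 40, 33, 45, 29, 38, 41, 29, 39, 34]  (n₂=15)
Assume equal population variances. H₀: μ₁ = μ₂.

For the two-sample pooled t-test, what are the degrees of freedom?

degrees of freedom = 23

df = n₁ + n₂ − 2 = 10 + 15 − 2 = 23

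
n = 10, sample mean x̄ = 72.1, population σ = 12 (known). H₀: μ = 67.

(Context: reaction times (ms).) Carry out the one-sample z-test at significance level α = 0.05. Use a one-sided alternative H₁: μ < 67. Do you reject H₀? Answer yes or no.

SE = σ/√n = 12/√10 = 3.7947
z = (x̄−μ₀)/SE = (72.1−67)/3.7947 = 1.3440
p-value (one-sided, H₁ less) = 0.91052
At α=0.05: p ≥ α → fail to reject H₀

reject H₀: no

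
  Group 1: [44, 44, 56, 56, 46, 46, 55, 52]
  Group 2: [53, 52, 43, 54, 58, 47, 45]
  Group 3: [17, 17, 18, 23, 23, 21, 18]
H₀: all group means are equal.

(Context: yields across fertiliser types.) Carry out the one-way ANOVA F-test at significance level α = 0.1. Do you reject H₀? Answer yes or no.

reject H₀: yes

Group means [49.88, 50.29, 19.57], grand mean 40.364
SSB = Σnᵢ(x̄ᵢ−x̄)² = 4439.073; SSW = ΣΣ(x−x̄ᵢ)² = 424.018
MSB = 4439.073/2 = 2219.5365; MSW = 424.018/19 = 22.3167
F = MSB/MSW = 99.4562
df = (2, 19)
p-value (upper-tail) = 0.00000
At α=0.1: p < α → reject H₀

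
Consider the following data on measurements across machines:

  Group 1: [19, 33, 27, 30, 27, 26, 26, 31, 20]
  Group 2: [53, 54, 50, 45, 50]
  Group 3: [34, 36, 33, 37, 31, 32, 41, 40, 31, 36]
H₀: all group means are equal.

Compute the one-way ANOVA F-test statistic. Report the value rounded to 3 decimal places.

test statistic = 57.055

Group means [26.56, 50.40, 35.10], grand mean 35.083
SSB = Σnᵢ(x̄ᵢ−x̄)² = 1827.511; SSW = ΣΣ(x−x̄ᵢ)² = 336.322
MSB = 1827.511/2 = 913.7556; MSW = 336.322/21 = 16.0153
F = MSB/MSW = 57.0550
df = (2, 21)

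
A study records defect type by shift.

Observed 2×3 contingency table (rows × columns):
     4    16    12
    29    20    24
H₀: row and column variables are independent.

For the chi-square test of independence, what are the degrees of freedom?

df = (r−1)(c−1) = (2−1)·(3−1) = 2

degrees of freedom = 2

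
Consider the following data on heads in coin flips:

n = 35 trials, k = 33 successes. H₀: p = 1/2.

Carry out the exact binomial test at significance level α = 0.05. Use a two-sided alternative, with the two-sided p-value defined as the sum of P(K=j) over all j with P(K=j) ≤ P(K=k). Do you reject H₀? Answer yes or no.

Exact binomial: n=35, k=33, p₀=1/2=0.5000
P(X=j) = C(n,j)·p₀^j·(1−p₀)^(n−j); p = Σ P(X=j) over j with P(X=j) ≤ P(X=33)
p-value (two-sided) = 0.00000
At α=0.05: p < α → reject H₀

reject H₀: yes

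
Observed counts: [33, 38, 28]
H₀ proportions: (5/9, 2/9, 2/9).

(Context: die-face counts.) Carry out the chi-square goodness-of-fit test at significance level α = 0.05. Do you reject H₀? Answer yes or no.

reject H₀: yes

n = 99; E_i = n·p_i = [55.00, 22.00, 22.00]
χ² = (33−55.00)²/55.00 + (38−22.00)²/22.00 + (28−22.00)²/22.00 = 22.0727
df = 2
p-value (upper-tail) = 0.00002
At α=0.05: p < α → reject H₀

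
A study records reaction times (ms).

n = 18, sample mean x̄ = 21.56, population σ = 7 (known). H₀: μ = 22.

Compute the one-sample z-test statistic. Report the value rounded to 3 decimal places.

SE = σ/√n = 7/√18 = 1.6499
z = (x̄−μ₀)/SE = (21.56−22)/1.6499 = -0.2667

test statistic = -0.267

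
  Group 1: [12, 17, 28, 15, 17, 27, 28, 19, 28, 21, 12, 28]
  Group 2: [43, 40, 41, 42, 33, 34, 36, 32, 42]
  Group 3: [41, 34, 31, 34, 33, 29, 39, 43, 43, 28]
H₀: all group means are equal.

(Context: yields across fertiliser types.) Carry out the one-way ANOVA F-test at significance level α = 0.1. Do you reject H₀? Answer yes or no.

reject H₀: yes

Group means [21.00, 38.11, 35.50], grand mean 30.645
SSB = Σnᵢ(x̄ᵢ−x̄)² = 1853.708; SSW = ΣΣ(x−x̄ᵢ)² = 901.389
MSB = 1853.708/2 = 926.8539; MSW = 901.389/28 = 32.1925
F = MSB/MSW = 28.7910
df = (2, 28)
p-value (upper-tail) = 0.00000
At α=0.1: p < α → reject H₀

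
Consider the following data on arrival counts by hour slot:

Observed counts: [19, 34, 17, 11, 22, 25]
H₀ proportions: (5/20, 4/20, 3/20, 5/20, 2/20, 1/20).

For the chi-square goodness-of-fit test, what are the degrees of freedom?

df = k − 1 = 6 − 1 = 5

degrees of freedom = 5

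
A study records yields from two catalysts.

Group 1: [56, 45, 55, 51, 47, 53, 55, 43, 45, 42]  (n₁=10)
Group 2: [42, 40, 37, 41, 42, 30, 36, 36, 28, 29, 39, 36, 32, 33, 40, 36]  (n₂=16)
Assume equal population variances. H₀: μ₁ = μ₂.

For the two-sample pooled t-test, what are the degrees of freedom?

degrees of freedom = 24

df = n₁ + n₂ − 2 = 10 + 16 − 2 = 24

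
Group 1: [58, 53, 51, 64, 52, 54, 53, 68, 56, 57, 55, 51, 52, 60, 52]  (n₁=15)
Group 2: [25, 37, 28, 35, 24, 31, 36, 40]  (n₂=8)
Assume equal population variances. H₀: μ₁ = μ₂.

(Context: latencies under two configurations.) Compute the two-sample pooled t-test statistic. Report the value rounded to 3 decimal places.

test statistic = 10.202

x̄₁=55.733, s₁=4.992, n₁=15
x̄₂=32.000, s₂=5.904, n₂=8
s_p² = [14·4.992² + 7·5.904²]/21 = 28.2349
SE = √(s_p²·(1/15+1/8)) = 2.3263
t = (55.733−32.000)/2.3263 = 10.2022
df = 21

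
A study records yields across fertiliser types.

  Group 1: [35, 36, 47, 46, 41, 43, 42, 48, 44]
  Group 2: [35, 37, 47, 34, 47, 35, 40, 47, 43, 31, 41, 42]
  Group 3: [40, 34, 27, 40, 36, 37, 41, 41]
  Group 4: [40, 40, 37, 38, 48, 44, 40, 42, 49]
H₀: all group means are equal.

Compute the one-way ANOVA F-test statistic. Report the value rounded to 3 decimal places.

test statistic = 2.195

Group means [42.44, 39.92, 37.00, 42.00], grand mean 40.395
SSB = Σnᵢ(x̄ᵢ−x̄)² = 155.940; SSW = ΣΣ(x−x̄ᵢ)² = 805.139
MSB = 155.940/3 = 51.9800; MSW = 805.139/34 = 23.6806
F = MSB/MSW = 2.1951
df = (3, 34)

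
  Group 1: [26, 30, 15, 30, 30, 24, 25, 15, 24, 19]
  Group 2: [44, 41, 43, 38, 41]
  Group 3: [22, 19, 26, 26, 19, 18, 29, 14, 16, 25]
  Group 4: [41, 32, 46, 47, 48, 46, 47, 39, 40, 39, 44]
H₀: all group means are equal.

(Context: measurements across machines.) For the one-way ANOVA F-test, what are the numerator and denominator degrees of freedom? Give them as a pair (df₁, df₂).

k = 4 groups, N = 36 total
df = (k−1, N−k) = (4−1, 36−4) = (3, 32)

degrees of freedom = [3, 32]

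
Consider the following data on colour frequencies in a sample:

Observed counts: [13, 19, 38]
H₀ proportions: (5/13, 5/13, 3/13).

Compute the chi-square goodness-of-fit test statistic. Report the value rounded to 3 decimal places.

n = 70; E_i = n·p_i = [26.92, 26.92, 16.15]
χ² = (13−26.92)²/26.92 + (19−26.92)²/26.92 + (38−16.15)²/16.15 = 39.0762
df = 2

test statistic = 39.076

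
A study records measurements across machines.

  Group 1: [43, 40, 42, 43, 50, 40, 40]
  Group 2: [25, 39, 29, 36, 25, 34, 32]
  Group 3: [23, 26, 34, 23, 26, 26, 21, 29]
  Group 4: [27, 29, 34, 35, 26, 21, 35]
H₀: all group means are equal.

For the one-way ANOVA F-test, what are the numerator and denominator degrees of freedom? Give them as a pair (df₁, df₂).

k = 4 groups, N = 29 total
df = (k−1, N−k) = (4−1, 29−4) = (3, 25)

degrees of freedom = [3, 25]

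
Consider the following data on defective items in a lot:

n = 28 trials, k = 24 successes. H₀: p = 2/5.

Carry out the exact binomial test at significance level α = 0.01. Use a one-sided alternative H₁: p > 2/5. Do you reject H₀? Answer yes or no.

Exact binomial: n=28, k=24, p₀=2/5=0.4000
P(X≥24) from Σ C(n,i)·p₀^i·(1−p₀)^(n−i)
p-value (one-sided, H₁ greater) = 0.00000
At α=0.01: p < α → reject H₀

reject H₀: yes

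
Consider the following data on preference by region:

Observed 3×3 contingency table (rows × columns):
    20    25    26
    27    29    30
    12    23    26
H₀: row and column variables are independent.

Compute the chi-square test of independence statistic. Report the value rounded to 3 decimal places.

test statistic = 2.616

Row totals [71, 86, 61], col totals [59, 77, 82], n=218
χ² = (20−19.22)²/19.22 + (25−25.08)²/25.08 + (26−26.71)²/26.71 + (27−23.28)²/23.28 + (29−30.38)²/30.38 + (30−32.35)²/32.35 + (12−16.51)²/16.51 + (23−21.55)²/21.55 + (26−22.94)²/22.94 = 2.6164
df = 4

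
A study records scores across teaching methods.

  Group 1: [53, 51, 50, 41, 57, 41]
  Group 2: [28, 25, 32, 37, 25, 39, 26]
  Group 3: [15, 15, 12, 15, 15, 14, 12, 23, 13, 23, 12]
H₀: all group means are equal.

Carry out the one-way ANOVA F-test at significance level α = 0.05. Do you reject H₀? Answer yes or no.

reject H₀: yes

Group means [48.83, 30.29, 15.36], grand mean 28.083
SSB = Σnᵢ(x̄ᵢ−x̄)² = 4397.026; SSW = ΣΣ(x−x̄ᵢ)² = 574.807
MSB = 4397.026/2 = 2198.5130; MSW = 574.807/21 = 27.3718
F = MSB/MSW = 80.3204
df = (2, 21)
p-value (upper-tail) = 0.00000
At α=0.05: p < α → reject H₀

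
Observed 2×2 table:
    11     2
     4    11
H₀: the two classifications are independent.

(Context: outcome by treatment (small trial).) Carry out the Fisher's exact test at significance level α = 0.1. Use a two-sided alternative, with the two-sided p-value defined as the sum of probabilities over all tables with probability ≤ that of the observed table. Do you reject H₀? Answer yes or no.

reject H₀: yes

Margins: r₁=13, r₂=15, c₁=15, c₂=13, n=28
p_obs = C(13,11)·C(15,4)/C(28,15); sum pmf over tables with pmf ≤ p_obs
p-value (two-sided) = 0.00323
At α=0.1: p < α → reject H₀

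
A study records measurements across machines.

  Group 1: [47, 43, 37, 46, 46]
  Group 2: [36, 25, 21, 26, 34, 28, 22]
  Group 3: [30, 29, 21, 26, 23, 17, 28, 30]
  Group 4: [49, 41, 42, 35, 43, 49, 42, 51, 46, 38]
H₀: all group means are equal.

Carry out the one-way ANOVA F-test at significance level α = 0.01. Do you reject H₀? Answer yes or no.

reject H₀: yes

Group means [43.80, 27.43, 25.50, 43.60], grand mean 35.033
SSB = Σnᵢ(x̄ᵢ−x̄)² = 2250.052; SSW = ΣΣ(x−x̄ᵢ)² = 656.914
MSB = 2250.052/3 = 750.0175; MSW = 656.914/26 = 25.2659
F = MSB/MSW = 29.6849
df = (3, 26)
p-value (upper-tail) = 0.00000
At α=0.01: p < α → reject H₀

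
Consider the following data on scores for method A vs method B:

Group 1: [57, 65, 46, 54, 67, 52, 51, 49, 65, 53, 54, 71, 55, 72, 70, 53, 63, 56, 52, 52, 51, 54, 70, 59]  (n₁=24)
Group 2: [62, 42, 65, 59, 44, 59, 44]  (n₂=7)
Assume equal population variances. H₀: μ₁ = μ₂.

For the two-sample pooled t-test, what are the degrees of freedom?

degrees of freedom = 29

df = n₁ + n₂ − 2 = 24 + 7 − 2 = 29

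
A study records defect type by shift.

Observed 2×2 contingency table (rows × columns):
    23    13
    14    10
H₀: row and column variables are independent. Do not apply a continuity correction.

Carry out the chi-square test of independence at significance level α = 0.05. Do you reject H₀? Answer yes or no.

reject H₀: no

Row totals [36, 24], col totals [37, 23], n=60
χ² = (23−22.20)²/22.20 + (13−13.80)²/13.80 + (14−14.80)²/14.80 + (10−9.20)²/9.20 = 0.1880
df = 1
p-value (upper-tail) = 0.66457
At α=0.05: p ≥ α → fail to reject H₀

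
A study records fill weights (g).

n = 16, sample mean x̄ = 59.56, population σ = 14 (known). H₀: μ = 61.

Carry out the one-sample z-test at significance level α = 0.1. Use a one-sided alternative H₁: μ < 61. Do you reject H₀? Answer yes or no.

SE = σ/√n = 14/√16 = 3.5000
z = (x̄−μ₀)/SE = (59.56−61)/3.5000 = -0.4114
p-value (one-sided, H₁ less) = 0.34038
At α=0.1: p ≥ α → fail to reject H₀

reject H₀: no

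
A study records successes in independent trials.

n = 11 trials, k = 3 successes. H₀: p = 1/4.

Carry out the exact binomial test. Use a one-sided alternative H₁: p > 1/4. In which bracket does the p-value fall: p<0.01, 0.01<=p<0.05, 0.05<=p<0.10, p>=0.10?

Exact binomial: n=11, k=3, p₀=1/4=0.2500
P(X≥3) from Σ C(n,i)·p₀^i·(1−p₀)^(n−i)
p-value (one-sided, H₁ greater) = 0.54480
→ bracket: p>=0.10

p-value bracket: p>=0.10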